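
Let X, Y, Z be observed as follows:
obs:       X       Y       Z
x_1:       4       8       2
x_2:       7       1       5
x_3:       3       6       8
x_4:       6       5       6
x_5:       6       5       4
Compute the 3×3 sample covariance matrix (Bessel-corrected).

Step 1 — column means:
  mean(X) = (4 + 7 + 3 + 6 + 6) / 5 = 26/5 = 5.2
  mean(Y) = (8 + 1 + 6 + 5 + 5) / 5 = 25/5 = 5
  mean(Z) = (2 + 5 + 8 + 6 + 4) / 5 = 25/5 = 5

Step 2 — sample covariance S[i,j] = (1/(n-1)) · Σ_k (x_{k,i} - mean_i) · (x_{k,j} - mean_j), with n-1 = 4.
  S[X,X] = ((-1.2)·(-1.2) + (1.8)·(1.8) + (-2.2)·(-2.2) + (0.8)·(0.8) + (0.8)·(0.8)) / 4 = 10.8/4 = 2.7
  S[X,Y] = ((-1.2)·(3) + (1.8)·(-4) + (-2.2)·(1) + (0.8)·(0) + (0.8)·(0)) / 4 = -13/4 = -3.25
  S[X,Z] = ((-1.2)·(-3) + (1.8)·(0) + (-2.2)·(3) + (0.8)·(1) + (0.8)·(-1)) / 4 = -3/4 = -0.75
  S[Y,Y] = ((3)·(3) + (-4)·(-4) + (1)·(1) + (0)·(0) + (0)·(0)) / 4 = 26/4 = 6.5
  S[Y,Z] = ((3)·(-3) + (-4)·(0) + (1)·(3) + (0)·(1) + (0)·(-1)) / 4 = -6/4 = -1.5
  S[Z,Z] = ((-3)·(-3) + (0)·(0) + (3)·(3) + (1)·(1) + (-1)·(-1)) / 4 = 20/4 = 5

S is symmetric (S[j,i] = S[i,j]). Assembling:

S = [[2.7, -3.25, -0.75],
 [-3.25, 6.5, -1.5],
 [-0.75, -1.5, 5]]


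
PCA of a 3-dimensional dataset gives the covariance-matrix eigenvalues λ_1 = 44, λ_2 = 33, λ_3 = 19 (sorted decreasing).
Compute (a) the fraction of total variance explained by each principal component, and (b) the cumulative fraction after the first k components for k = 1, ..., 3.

Step 1 — total variance = trace(Sigma) = Σ λ_i = 44 + 33 + 19 = 96.

Step 2 — fraction explained by component i = λ_i / Σ λ:
  PC1: 44/96 = 0.4583
  PC2: 33/96 = 0.3438
  PC3: 19/96 = 0.1979

Step 3 — cumulative fraction after k components = (λ_1 + ... + λ_k) / Σ λ:
  k = 1: 44/96 = 0.4583
  k = 2: (44 + 33)/96 = 77/96 = 0.8021
  k = 3: (44 + 33 + 19)/96 = 96/96 = 1

Summary (fraction, with percent):

explained: PC1 0.4583 (45.83%), PC2 0.3438 (34.38%), PC3 0.1979 (19.79%);  cumulative: 0.4583, 0.8021, 1


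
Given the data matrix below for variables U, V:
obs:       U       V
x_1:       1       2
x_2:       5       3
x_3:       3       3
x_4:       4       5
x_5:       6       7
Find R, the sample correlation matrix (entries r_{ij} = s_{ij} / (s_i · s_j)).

Step 1 — column means:
  mean(U) = (1 + 5 + 3 + 4 + 6) / 5 = 19/5 = 3.8
  mean(V) = (2 + 3 + 3 + 5 + 7) / 5 = 20/5 = 4

Step 2 — sample variances and covariances s[i,j] = (1/(n-1)) · Σ_k (x_{k,i} - mean_i) · (x_{k,j} - mean_j), with n-1 = 4:
  s[U,U] = ((-2.8)·(-2.8) + (1.2)·(1.2) + (-0.8)·(-0.8) + (0.2)·(0.2) + (2.2)·(2.2)) / 4 = 14.8/4 = 3.7
  s[U,V] = ((-2.8)·(-2) + (1.2)·(-1) + (-0.8)·(-1) + (0.2)·(1) + (2.2)·(3)) / 4 = 12/4 = 3
  s[V,V] = ((-2)·(-2) + (-1)·(-1) + (-1)·(-1) + (1)·(1) + (3)·(3)) / 4 = 16/4 = 4
  Sample standard deviations s_i = √(s[i,i]):
  s(U) = √(3.7) = 1.9235
  s(V) = √(4) = 2

Step 3 — r_{ij} = s_{ij} / (s_i · s_j):
  r[U,U] = 1 (diagonal).
  r[U,V] = 3 / (1.9235 · 2) = 3 / 3.8471 = 0.7798
  r[V,V] = 1 (diagonal).

R is symmetric with unit diagonal. Assembling:

R = [[1, 0.7798],
 [0.7798, 1]]


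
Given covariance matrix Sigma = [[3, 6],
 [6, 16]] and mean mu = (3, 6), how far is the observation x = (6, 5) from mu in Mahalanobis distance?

Step 1 — centre the observation: (x - mu) = (3, -1).

Step 2 — invert Sigma. det(Sigma) = 3·16 - (6)² = 12.
  Sigma^{-1} = (1/det) · [[d, -b], [-b, a]] = [[1.3333, -0.5],
 [-0.5, 0.25]].

Step 3 — form the quadratic (x - mu)^T · Sigma^{-1} · (x - mu):
  Sigma^{-1} · (x - mu) = (4.5, -1.75).
  (x - mu)^T · [Sigma^{-1} · (x - mu)] = (3)·(4.5) + (-1)·(-1.75) = 15.25.

Step 4 — take square root: d = √(15.25) ≈ 3.9051.

d(x, mu) = √(15.25) ≈ 3.9051


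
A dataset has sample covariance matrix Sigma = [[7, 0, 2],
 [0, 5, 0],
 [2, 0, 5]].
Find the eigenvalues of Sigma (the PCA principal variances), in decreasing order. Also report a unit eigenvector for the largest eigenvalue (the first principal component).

Step 1 — characteristic polynomial p(λ) = det(λI - Sigma) = λ³ - tr·λ² + c_1·λ - det, where tr = trace, c_1 = sum of the principal 2×2 minors, det = det(Sigma):
  tr = 7 + 5 + 5 = 17,
  c_1 = (7·5 - (0)²) + (7·5 - (2)²) + (5·5 - (0)²) = 35 + 31 + 25 = 91,
  det = 7·(5·5 - (0)²) - (0)·((0)·5 - (0)·(2)) + (2)·((0)·(0) - 5·(2)) = 7·(25) - (0)·(0) + (2)·(-10) = 155.
  So p(λ) = λ³ - 17λ² + 91λ - 155.
Step 2 — look for an integer root (rational root theorem: any rational root is an integer divisor of 155). Testing λ = 5:
  p(5) = 125 - 425 + 455 - 155 = 0  ✓
  Dividing out (λ - 5): p(λ) = (λ - 5)(λ² - 12λ + 31).
Step 3 — remaining eigenvalues from the quadratic λ² - 12λ + 31 = 0:
  Δ = 12² - 4·31 = 144 - 124 = 20,  λ = (12 ± √20)/2 = (12 ± 4.4721)/2 ≈ 8.2361 or 3.7639.
  Sorted: λ_1 = 8.2361,  λ_2 = 5,  λ_3 = 3.7639  (check: sum = 17 = tr ✓).

Step 4 — unit eigenvector for λ_1 ≈ 8.2361: v spans the null space of (Sigma - λ_1 I), whose rows are
  r_1 = (-1.2361, 0, 2),  r_2 = (0, -3.2361, 0),  r_3 = (2, 0, -3.2361).
  v is orthogonal to every row, so take v ∝ r_1 × r_2 = ((0)·(0) - (2)·(-3.2361), (2)·(0) - (-1.2361)·(0), (-1.2361)·(-3.2361) - (0)·(0)) ≈ (6.4721, 0, 4).
  Let u = (6.4721, 0, 4).
  ||u|| = √((6.4721)² + (0)² + (4)²) = √(57.8885) ≈ 7.6085,  v_1 = u/||u|| ≈ (0.8507, 0, 0.5257) (||v_1|| = 1).

λ_1 = 8.2361,  λ_2 = 5,  λ_3 = 3.7639;  v_1 ≈ (0.8507, 0, 0.5257)


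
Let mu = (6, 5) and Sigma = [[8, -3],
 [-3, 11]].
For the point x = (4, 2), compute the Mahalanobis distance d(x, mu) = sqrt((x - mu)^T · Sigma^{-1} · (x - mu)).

Step 1 — centre the observation: (x - mu) = (-2, -3).

Step 2 — invert Sigma. det(Sigma) = 8·11 - (-3)² = 79.
  Sigma^{-1} = (1/det) · [[d, -b], [-b, a]] = [[0.1392, 0.038],
 [0.038, 0.1013]].

Step 3 — form the quadratic (x - mu)^T · Sigma^{-1} · (x - mu):
  Sigma^{-1} · (x - mu) = (-0.3924, -0.3797).
  (x - mu)^T · [Sigma^{-1} · (x - mu)] = (-2)·(-0.3924) + (-3)·(-0.3797) = 1.9241.

Step 4 — take square root: d = √(1.9241) ≈ 1.3871.

d(x, mu) = √(1.9241) ≈ 1.3871


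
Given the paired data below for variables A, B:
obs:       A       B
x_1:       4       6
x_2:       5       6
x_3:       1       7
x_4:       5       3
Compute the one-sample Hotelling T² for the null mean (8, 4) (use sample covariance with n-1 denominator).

Step 1 — sample mean vector:
  mean(A) = (4 + 5 + 1 + 5) / 4 = 15/4 = 3.75
  mean(B) = (6 + 6 + 7 + 3) / 4 = 22/4 = 5.5
  x̄ = (3.75, 5.5),  deviation x̄ - mu_0 = (3.75, 5.5) - (8, 4) = (-4.25, 1.5).

Step 2 — sample covariance matrix, S[i,j] = (1/(n-1)) · Σ_k (x_{k,i} - mean_i) · (x_{k,j} - mean_j), divisor n-1 = 3:
  S[A,A] = ((0.25)·(0.25) + (1.25)·(1.25) + (-2.75)·(-2.75) + (1.25)·(1.25)) / 3 = 10.75/3 = 3.5833
  S[A,B] = ((0.25)·(0.5) + (1.25)·(0.5) + (-2.75)·(1.5) + (1.25)·(-2.5)) / 3 = -6.5/3 = -2.1667
  S[B,B] = ((0.5)·(0.5) + (0.5)·(0.5) + (1.5)·(1.5) + (-2.5)·(-2.5)) / 3 = 9/3 = 3
  S = [[3.5833, -2.1667],
 [-2.1667, 3]].

Step 3 — invert S. det(S) = 3.5833·3 - (-2.1667)² = 6.0556.
  S^{-1} = (1/det) · [[d, -b], [-b, a]] = [[0.4954, 0.3578],
 [0.3578, 0.5917]].

Step 4 — quadratic form (x̄ - mu_0)^T · S^{-1} · (x̄ - mu_0):
  S^{-1} · (x̄ - mu_0) = (-1.5688, -0.633),
  (x̄ - mu_0)^T · [...] = (-4.25)·(-1.5688) + (1.5)·(-0.633) = 5.7179.

Step 5 — scale by n: T² = 4 · 5.7179 = 22.8716.

T² ≈ 22.8716


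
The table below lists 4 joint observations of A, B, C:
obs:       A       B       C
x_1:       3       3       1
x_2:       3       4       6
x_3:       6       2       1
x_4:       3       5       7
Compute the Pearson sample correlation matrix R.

Step 1 — column means:
  mean(A) = (3 + 3 + 6 + 3) / 4 = 15/4 = 3.75
  mean(B) = (3 + 4 + 2 + 5) / 4 = 14/4 = 3.5
  mean(C) = (1 + 6 + 1 + 7) / 4 = 15/4 = 3.75

Step 2 — sample variances and covariances s[i,j] = (1/(n-1)) · Σ_k (x_{k,i} - mean_i) · (x_{k,j} - mean_j), with n-1 = 3:
  s[A,A] = ((-0.75)·(-0.75) + (-0.75)·(-0.75) + (2.25)·(2.25) + (-0.75)·(-0.75)) / 3 = 6.75/3 = 2.25
  s[A,B] = ((-0.75)·(-0.5) + (-0.75)·(0.5) + (2.25)·(-1.5) + (-0.75)·(1.5)) / 3 = -4.5/3 = -1.5
  s[A,C] = ((-0.75)·(-2.75) + (-0.75)·(2.25) + (2.25)·(-2.75) + (-0.75)·(3.25)) / 3 = -8.25/3 = -2.75
  s[B,B] = ((-0.5)·(-0.5) + (0.5)·(0.5) + (-1.5)·(-1.5) + (1.5)·(1.5)) / 3 = 5/3 = 1.6667
  s[B,C] = ((-0.5)·(-2.75) + (0.5)·(2.25) + (-1.5)·(-2.75) + (1.5)·(3.25)) / 3 = 11.5/3 = 3.8333
  s[C,C] = ((-2.75)·(-2.75) + (2.25)·(2.25) + (-2.75)·(-2.75) + (3.25)·(3.25)) / 3 = 30.75/3 = 10.25
  Sample standard deviations s_i = √(s[i,i]):
  s(A) = √(2.25) = 1.5
  s(B) = √(1.6667) = 1.291
  s(C) = √(10.25) = 3.2016

Step 3 — r_{ij} = s_{ij} / (s_i · s_j):
  r[A,A] = 1 (diagonal).
  r[A,B] = -1.5 / (1.5 · 1.291) = -1.5 / 1.9365 = -0.7746
  r[A,C] = -2.75 / (1.5 · 3.2016) = -2.75 / 4.8023 = -0.5726
  r[B,B] = 1 (diagonal).
  r[B,C] = 3.8333 / (1.291 · 3.2016) = 3.8333 / 4.1332 = 0.9274
  r[C,C] = 1 (diagonal).

R is symmetric with unit diagonal. Assembling:

R = [[1, -0.7746, -0.5726],
 [-0.7746, 1, 0.9274],
 [-0.5726, 0.9274, 1]]


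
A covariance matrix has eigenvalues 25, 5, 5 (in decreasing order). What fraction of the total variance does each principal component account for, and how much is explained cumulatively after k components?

Step 1 — total variance = trace(Sigma) = Σ λ_i = 25 + 5 + 5 = 35.

Step 2 — fraction explained by component i = λ_i / Σ λ:
  PC1: 25/35 = 0.7143
  PC2: 5/35 = 0.1429
  PC3: 5/35 = 0.1429

Step 3 — cumulative fraction after k components = (λ_1 + ... + λ_k) / Σ λ:
  k = 1: 25/35 = 0.7143
  k = 2: (25 + 5)/35 = 30/35 = 0.8571
  k = 3: (25 + 5 + 5)/35 = 35/35 = 1

Summary (fraction, with percent):

explained: PC1 0.7143 (71.43%), PC2 0.1429 (14.29%), PC3 0.1429 (14.29%);  cumulative: 0.7143, 0.8571, 1


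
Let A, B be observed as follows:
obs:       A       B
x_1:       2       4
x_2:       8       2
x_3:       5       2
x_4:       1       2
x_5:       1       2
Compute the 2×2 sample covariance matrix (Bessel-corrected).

Step 1 — column means:
  mean(A) = (2 + 8 + 5 + 1 + 1) / 5 = 17/5 = 3.4
  mean(B) = (4 + 2 + 2 + 2 + 2) / 5 = 12/5 = 2.4

Step 2 — sample covariance S[i,j] = (1/(n-1)) · Σ_k (x_{k,i} - mean_i) · (x_{k,j} - mean_j), with n-1 = 4.
  S[A,A] = ((-1.4)·(-1.4) + (4.6)·(4.6) + (1.6)·(1.6) + (-2.4)·(-2.4) + (-2.4)·(-2.4)) / 4 = 37.2/4 = 9.3
  S[A,B] = ((-1.4)·(1.6) + (4.6)·(-0.4) + (1.6)·(-0.4) + (-2.4)·(-0.4) + (-2.4)·(-0.4)) / 4 = -2.8/4 = -0.7
  S[B,B] = ((1.6)·(1.6) + (-0.4)·(-0.4) + (-0.4)·(-0.4) + (-0.4)·(-0.4) + (-0.4)·(-0.4)) / 4 = 3.2/4 = 0.8

S is symmetric (S[j,i] = S[i,j]). Assembling:

S = [[9.3, -0.7],
 [-0.7, 0.8]]


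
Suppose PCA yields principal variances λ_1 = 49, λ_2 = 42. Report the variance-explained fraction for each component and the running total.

Step 1 — total variance = trace(Sigma) = Σ λ_i = 49 + 42 = 91.

Step 2 — fraction explained by component i = λ_i / Σ λ:
  PC1: 49/91 = 0.5385
  PC2: 42/91 = 0.4615

Step 3 — cumulative fraction after k components = (λ_1 + ... + λ_k) / Σ λ:
  k = 1: 49/91 = 0.5385
  k = 2: (49 + 42)/91 = 91/91 = 1

Summary (fraction, with percent):

explained: PC1 0.5385 (53.85%), PC2 0.4615 (46.15%);  cumulative: 0.5385, 1


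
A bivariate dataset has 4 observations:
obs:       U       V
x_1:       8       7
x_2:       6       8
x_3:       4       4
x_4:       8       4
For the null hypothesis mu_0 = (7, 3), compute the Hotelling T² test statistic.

Step 1 — sample mean vector:
  mean(U) = (8 + 6 + 4 + 8) / 4 = 26/4 = 6.5
  mean(V) = (7 + 8 + 4 + 4) / 4 = 23/4 = 5.75
  x̄ = (6.5, 5.75),  deviation x̄ - mu_0 = (6.5, 5.75) - (7, 3) = (-0.5, 2.75).

Step 2 — sample covariance matrix, S[i,j] = (1/(n-1)) · Σ_k (x_{k,i} - mean_i) · (x_{k,j} - mean_j), divisor n-1 = 3:
  S[U,U] = ((1.5)·(1.5) + (-0.5)·(-0.5) + (-2.5)·(-2.5) + (1.5)·(1.5)) / 3 = 11/3 = 3.6667
  S[U,V] = ((1.5)·(1.25) + (-0.5)·(2.25) + (-2.5)·(-1.75) + (1.5)·(-1.75)) / 3 = 2.5/3 = 0.8333
  S[V,V] = ((1.25)·(1.25) + (2.25)·(2.25) + (-1.75)·(-1.75) + (-1.75)·(-1.75)) / 3 = 12.75/3 = 4.25
  S = [[3.6667, 0.8333],
 [0.8333, 4.25]].

Step 3 — invert S. det(S) = 3.6667·4.25 - (0.8333)² = 14.8889.
  S^{-1} = (1/det) · [[d, -b], [-b, a]] = [[0.2854, -0.056],
 [-0.056, 0.2463]].

Step 4 — quadratic form (x̄ - mu_0)^T · S^{-1} · (x̄ - mu_0):
  S^{-1} · (x̄ - mu_0) = (-0.2966, 0.7052),
  (x̄ - mu_0)^T · [...] = (-0.5)·(-0.2966) + (2.75)·(0.7052) = 2.0877.

Step 5 — scale by n: T² = 4 · 2.0877 = 8.3507.

T² ≈ 8.3507


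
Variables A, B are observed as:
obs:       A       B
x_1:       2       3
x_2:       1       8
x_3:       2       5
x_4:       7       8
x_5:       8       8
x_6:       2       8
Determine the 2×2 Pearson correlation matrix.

Step 1 — column means:
  mean(A) = (2 + 1 + 2 + 7 + 8 + 2) / 6 = 22/6 = 3.6667
  mean(B) = (3 + 8 + 5 + 8 + 8 + 8) / 6 = 40/6 = 6.6667

Step 2 — sample variances and covariances s[i,j] = (1/(n-1)) · Σ_k (x_{k,i} - mean_i) · (x_{k,j} - mean_j), with n-1 = 5:
  s[A,A] = ((-1.6667)·(-1.6667) + (-2.6667)·(-2.6667) + (-1.6667)·(-1.6667) + (3.3333)·(3.3333) + (4.3333)·(4.3333) + (-1.6667)·(-1.6667)) / 5 = 45.3333/5 = 9.0667
  s[A,B] = ((-1.6667)·(-3.6667) + (-2.6667)·(1.3333) + (-1.6667)·(-1.6667) + (3.3333)·(1.3333) + (4.3333)·(1.3333) + (-1.6667)·(1.3333)) / 5 = 13.3333/5 = 2.6667
  s[B,B] = ((-3.6667)·(-3.6667) + (1.3333)·(1.3333) + (-1.6667)·(-1.6667) + (1.3333)·(1.3333) + (1.3333)·(1.3333) + (1.3333)·(1.3333)) / 5 = 23.3333/5 = 4.6667
  Sample standard deviations s_i = √(s[i,i]):
  s(A) = √(9.0667) = 3.0111
  s(B) = √(4.6667) = 2.1602

Step 3 — r_{ij} = s_{ij} / (s_i · s_j):
  r[A,A] = 1 (diagonal).
  r[A,B] = 2.6667 / (3.0111 · 2.1602) = 2.6667 / 6.5047 = 0.41
  r[B,B] = 1 (diagonal).

R is symmetric with unit diagonal. Assembling:

R = [[1, 0.41],
 [0.41, 1]]


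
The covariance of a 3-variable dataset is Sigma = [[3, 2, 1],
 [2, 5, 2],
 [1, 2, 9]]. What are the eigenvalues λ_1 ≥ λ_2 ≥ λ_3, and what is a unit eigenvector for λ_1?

Step 1 — characteristic polynomial p(λ) = det(λI - Sigma) = λ³ - tr·λ² + c_1·λ - det, where tr = trace, c_1 = sum of the principal 2×2 minors, det = det(Sigma):
  tr = 3 + 5 + 9 = 17,
  c_1 = (3·5 - (2)²) + (3·9 - (1)²) + (5·9 - (2)²) = 11 + 26 + 41 = 78,
  det = 3·(5·9 - (2)²) - (2)·((2)·9 - (2)·(1)) + (1)·((2)·(2) - 5·(1)) = 3·(41) - (2)·(16) + (1)·(-1) = 90.
  So p(λ) = λ³ - 17λ² + 78λ - 90.
Step 2 — look for an integer root (rational root theorem: any rational root is an integer divisor of 90). Testing λ = 5:
  p(5) = 125 - 425 + 390 - 90 = 0  ✓
  Dividing out (λ - 5): p(λ) = (λ - 5)(λ² - 12λ + 18).
Step 3 — remaining eigenvalues from the quadratic λ² - 12λ + 18 = 0:
  Δ = 12² - 4·18 = 144 - 72 = 72,  λ = (12 ± √72)/2 = (12 ± 8.4853)/2 ≈ 10.2426 or 1.7574.
  Sorted: λ_1 = 10.2426,  λ_2 = 5,  λ_3 = 1.7574  (check: sum = 17 = tr ✓).

Step 4 — unit eigenvector for λ_1 ≈ 10.2426: v spans the null space of (Sigma - λ_1 I), whose rows are
  r_1 = (-7.2426, 2, 1),  r_2 = (2, -5.2426, 2),  r_3 = (1, 2, -1.2426).
  v is orthogonal to every row, so take v ∝ r_1 × r_2 = ((2)·(2) - (1)·(-5.2426), (1)·(2) - (-7.2426)·(2), (-7.2426)·(-5.2426) - (2)·(2)) ≈ (9.2426, 16.4853, 33.9706).
  Let u = (9.2426, 16.4853, 33.9706).
  ||u|| = √((9.2426)² + (16.4853)² + (33.9706)²) = √(1511.19) ≈ 38.874,  v_1 = u/||u|| ≈ (0.2378, 0.4241, 0.8739) (||v_1|| = 1).

λ_1 = 10.2426,  λ_2 = 5,  λ_3 = 1.7574;  v_1 ≈ (0.2378, 0.4241, 0.8739)


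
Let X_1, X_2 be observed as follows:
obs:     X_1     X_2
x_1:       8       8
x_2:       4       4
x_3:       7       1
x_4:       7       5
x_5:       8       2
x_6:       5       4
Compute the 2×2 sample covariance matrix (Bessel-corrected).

Step 1 — column means:
  mean(X_1) = (8 + 4 + 7 + 7 + 8 + 5) / 6 = 39/6 = 6.5
  mean(X_2) = (8 + 4 + 1 + 5 + 2 + 4) / 6 = 24/6 = 4

Step 2 — sample covariance S[i,j] = (1/(n-1)) · Σ_k (x_{k,i} - mean_i) · (x_{k,j} - mean_j), with n-1 = 5.
  S[X_1,X_1] = ((1.5)·(1.5) + (-2.5)·(-2.5) + (0.5)·(0.5) + (0.5)·(0.5) + (1.5)·(1.5) + (-1.5)·(-1.5)) / 5 = 13.5/5 = 2.7
  S[X_1,X_2] = ((1.5)·(4) + (-2.5)·(0) + (0.5)·(-3) + (0.5)·(1) + (1.5)·(-2) + (-1.5)·(0)) / 5 = 2/5 = 0.4
  S[X_2,X_2] = ((4)·(4) + (0)·(0) + (-3)·(-3) + (1)·(1) + (-2)·(-2) + (0)·(0)) / 5 = 30/5 = 6

S is symmetric (S[j,i] = S[i,j]). Assembling:

S = [[2.7, 0.4],
 [0.4, 6]]


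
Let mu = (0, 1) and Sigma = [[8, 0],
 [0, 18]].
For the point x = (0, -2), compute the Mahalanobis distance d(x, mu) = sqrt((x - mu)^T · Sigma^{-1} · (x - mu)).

Step 1 — centre the observation: (x - mu) = (0, -3).

Step 2 — invert Sigma. det(Sigma) = 8·18 - (0)² = 144.
  Sigma^{-1} = (1/det) · [[d, -b], [-b, a]] = [[0.125, 0],
 [0, 0.0556]].

Step 3 — form the quadratic (x - mu)^T · Sigma^{-1} · (x - mu):
  Sigma^{-1} · (x - mu) = (0, -0.1667).
  (x - mu)^T · [Sigma^{-1} · (x - mu)] = (0)·(0) + (-3)·(-0.1667) = 0.5.

Step 4 — take square root: d = √(0.5) ≈ 0.7071.

d(x, mu) = √(0.5) ≈ 0.7071


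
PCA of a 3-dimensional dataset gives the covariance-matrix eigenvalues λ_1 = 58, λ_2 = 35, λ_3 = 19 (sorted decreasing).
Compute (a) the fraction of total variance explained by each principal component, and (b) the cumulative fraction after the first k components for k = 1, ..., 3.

Step 1 — total variance = trace(Sigma) = Σ λ_i = 58 + 35 + 19 = 112.

Step 2 — fraction explained by component i = λ_i / Σ λ:
  PC1: 58/112 = 0.5179
  PC2: 35/112 = 0.3125
  PC3: 19/112 = 0.1696

Step 3 — cumulative fraction after k components = (λ_1 + ... + λ_k) / Σ λ:
  k = 1: 58/112 = 0.5179
  k = 2: (58 + 35)/112 = 93/112 = 0.8304
  k = 3: (58 + 35 + 19)/112 = 112/112 = 1

Summary (fraction, with percent):

explained: PC1 0.5179 (51.79%), PC2 0.3125 (31.25%), PC3 0.1696 (16.96%);  cumulative: 0.5179, 0.8304, 1


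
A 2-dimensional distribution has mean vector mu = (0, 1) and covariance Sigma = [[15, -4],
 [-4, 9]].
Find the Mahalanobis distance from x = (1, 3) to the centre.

Step 1 — centre the observation: (x - mu) = (1, 2).

Step 2 — invert Sigma. det(Sigma) = 15·9 - (-4)² = 119.
  Sigma^{-1} = (1/det) · [[d, -b], [-b, a]] = [[0.0756, 0.0336],
 [0.0336, 0.1261]].

Step 3 — form the quadratic (x - mu)^T · Sigma^{-1} · (x - mu):
  Sigma^{-1} · (x - mu) = (0.1429, 0.2857).
  (x - mu)^T · [Sigma^{-1} · (x - mu)] = (1)·(0.1429) + (2)·(0.2857) = 0.7143.

Step 4 — take square root: d = √(0.7143) ≈ 0.8452.

d(x, mu) = √(0.7143) ≈ 0.8452


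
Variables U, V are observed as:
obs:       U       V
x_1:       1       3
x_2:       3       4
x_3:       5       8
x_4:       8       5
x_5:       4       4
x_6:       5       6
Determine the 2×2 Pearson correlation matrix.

Step 1 — column means:
  mean(U) = (1 + 3 + 5 + 8 + 4 + 5) / 6 = 26/6 = 4.3333
  mean(V) = (3 + 4 + 8 + 5 + 4 + 6) / 6 = 30/6 = 5

Step 2 — sample variances and covariances s[i,j] = (1/(n-1)) · Σ_k (x_{k,i} - mean_i) · (x_{k,j} - mean_j), with n-1 = 5:
  s[U,U] = ((-3.3333)·(-3.3333) + (-1.3333)·(-1.3333) + (0.6667)·(0.6667) + (3.6667)·(3.6667) + (-0.3333)·(-0.3333) + (0.6667)·(0.6667)) / 5 = 27.3333/5 = 5.4667
  s[U,V] = ((-3.3333)·(-2) + (-1.3333)·(-1) + (0.6667)·(3) + (3.6667)·(0) + (-0.3333)·(-1) + (0.6667)·(1)) / 5 = 11/5 = 2.2
  s[V,V] = ((-2)·(-2) + (-1)·(-1) + (3)·(3) + (0)·(0) + (-1)·(-1) + (1)·(1)) / 5 = 16/5 = 3.2
  Sample standard deviations s_i = √(s[i,i]):
  s(U) = √(5.4667) = 2.3381
  s(V) = √(3.2) = 1.7889

Step 3 — r_{ij} = s_{ij} / (s_i · s_j):
  r[U,U] = 1 (diagonal).
  r[U,V] = 2.2 / (2.3381 · 1.7889) = 2.2 / 4.1825 = 0.526
  r[V,V] = 1 (diagonal).

R is symmetric with unit diagonal. Assembling:

R = [[1, 0.526],
 [0.526, 1]]


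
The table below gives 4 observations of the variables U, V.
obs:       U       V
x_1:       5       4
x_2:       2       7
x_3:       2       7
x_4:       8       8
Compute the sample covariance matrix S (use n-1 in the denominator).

Step 1 — column means:
  mean(U) = (5 + 2 + 2 + 8) / 4 = 17/4 = 4.25
  mean(V) = (4 + 7 + 7 + 8) / 4 = 26/4 = 6.5

Step 2 — sample covariance S[i,j] = (1/(n-1)) · Σ_k (x_{k,i} - mean_i) · (x_{k,j} - mean_j), with n-1 = 3.
  S[U,U] = ((0.75)·(0.75) + (-2.25)·(-2.25) + (-2.25)·(-2.25) + (3.75)·(3.75)) / 3 = 24.75/3 = 8.25
  S[U,V] = ((0.75)·(-2.5) + (-2.25)·(0.5) + (-2.25)·(0.5) + (3.75)·(1.5)) / 3 = 1.5/3 = 0.5
  S[V,V] = ((-2.5)·(-2.5) + (0.5)·(0.5) + (0.5)·(0.5) + (1.5)·(1.5)) / 3 = 9/3 = 3

S is symmetric (S[j,i] = S[i,j]). Assembling:

S = [[8.25, 0.5],
 [0.5, 3]]


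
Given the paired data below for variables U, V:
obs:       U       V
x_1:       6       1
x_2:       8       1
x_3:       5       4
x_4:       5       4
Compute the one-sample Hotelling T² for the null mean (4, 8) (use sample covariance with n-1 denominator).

Step 1 — sample mean vector:
  mean(U) = (6 + 8 + 5 + 5) / 4 = 24/4 = 6
  mean(V) = (1 + 1 + 4 + 4) / 4 = 10/4 = 2.5
  x̄ = (6, 2.5),  deviation x̄ - mu_0 = (6, 2.5) - (4, 8) = (2, -5.5).

Step 2 — sample covariance matrix, S[i,j] = (1/(n-1)) · Σ_k (x_{k,i} - mean_i) · (x_{k,j} - mean_j), divisor n-1 = 3:
  S[U,U] = ((0)·(0) + (2)·(2) + (-1)·(-1) + (-1)·(-1)) / 3 = 6/3 = 2
  S[U,V] = ((0)·(-1.5) + (2)·(-1.5) + (-1)·(1.5) + (-1)·(1.5)) / 3 = -6/3 = -2
  S[V,V] = ((-1.5)·(-1.5) + (-1.5)·(-1.5) + (1.5)·(1.5) + (1.5)·(1.5)) / 3 = 9/3 = 3
  S = [[2, -2],
 [-2, 3]].

Step 3 — invert S. det(S) = 2·3 - (-2)² = 2.
  S^{-1} = (1/det) · [[d, -b], [-b, a]] = [[1.5, 1],
 [1, 1]].

Step 4 — quadratic form (x̄ - mu_0)^T · S^{-1} · (x̄ - mu_0):
  S^{-1} · (x̄ - mu_0) = (-2.5, -3.5),
  (x̄ - mu_0)^T · [...] = (2)·(-2.5) + (-5.5)·(-3.5) = 14.25.

Step 5 — scale by n: T² = 4 · 14.25 = 57.

T² ≈ 57


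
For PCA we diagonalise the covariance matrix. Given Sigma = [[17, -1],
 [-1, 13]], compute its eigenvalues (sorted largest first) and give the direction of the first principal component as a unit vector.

Step 1 — characteristic polynomial of 2×2 Sigma:
  det(Sigma - λI) = λ² - trace · λ + det = 0.
  trace = 17 + 13 = 30, det = 17·13 - (-1)² = 220.
Step 2 — discriminant:
  Δ = trace² - 4·det = 900 - 880 = 20.
Step 3 — eigenvalues:
  λ = (trace ± √Δ)/2 = (30 ± 4.4721)/2,
  λ_1 = 17.2361,  λ_2 = 12.7639.

Step 4 — unit eigenvector for λ_1: solve (Sigma - λ_1 I)v = 0. First row:
  (17 - 17.2361)·v_x + (-1)·v_y = 0, i.e. (-0.2361)·v_x + (-1)·v_y = 0,
  so v ∝ (b, λ_1 - a) = (-1, 0.2361); multiply by -1 so the first entry is positive: u = (1, -0.2361).
  ||u|| = √((1)² + (-0.2361)²) = √(1.0557) ≈ 1.0275,
  v_1 = u/||u|| ≈ (0.9732, -0.2298) (||v_1|| = 1).

λ_1 = 17.2361,  λ_2 = 12.7639;  v_1 ≈ (0.9732, -0.2298)


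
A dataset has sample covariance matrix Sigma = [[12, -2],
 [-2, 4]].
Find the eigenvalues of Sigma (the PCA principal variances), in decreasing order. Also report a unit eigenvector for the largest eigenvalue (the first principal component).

Step 1 — characteristic polynomial of 2×2 Sigma:
  det(Sigma - λI) = λ² - trace · λ + det = 0.
  trace = 12 + 4 = 16, det = 12·4 - (-2)² = 44.
Step 2 — discriminant:
  Δ = trace² - 4·det = 256 - 176 = 80.
Step 3 — eigenvalues:
  λ = (trace ± √Δ)/2 = (16 ± 8.9443)/2,
  λ_1 = 12.4721,  λ_2 = 3.5279.

Step 4 — unit eigenvector for λ_1: solve (Sigma - λ_1 I)v = 0. First row:
  (12 - 12.4721)·v_x + (-2)·v_y = 0, i.e. (-0.4721)·v_x + (-2)·v_y = 0,
  so v ∝ (b, λ_1 - a) = (-2, 0.4721); multiply by -1 so the first entry is positive: u = (2, -0.4721).
  ||u|| = √((2)² + (-0.4721)²) = √(4.2229) ≈ 2.055,
  v_1 = u/||u|| ≈ (0.9732, -0.2298) (||v_1|| = 1).

λ_1 = 12.4721,  λ_2 = 3.5279;  v_1 ≈ (0.9732, -0.2298)


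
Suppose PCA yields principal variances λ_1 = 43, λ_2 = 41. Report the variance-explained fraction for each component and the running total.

Step 1 — total variance = trace(Sigma) = Σ λ_i = 43 + 41 = 84.

Step 2 — fraction explained by component i = λ_i / Σ λ:
  PC1: 43/84 = 0.5119
  PC2: 41/84 = 0.4881

Step 3 — cumulative fraction after k components = (λ_1 + ... + λ_k) / Σ λ:
  k = 1: 43/84 = 0.5119
  k = 2: (43 + 41)/84 = 84/84 = 1

Summary (fraction, with percent):

explained: PC1 0.5119 (51.19%), PC2 0.4881 (48.81%);  cumulative: 0.5119, 1


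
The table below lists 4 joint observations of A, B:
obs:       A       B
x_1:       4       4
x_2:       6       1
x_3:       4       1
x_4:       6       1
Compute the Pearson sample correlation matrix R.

Step 1 — column means:
  mean(A) = (4 + 6 + 4 + 6) / 4 = 20/4 = 5
  mean(B) = (4 + 1 + 1 + 1) / 4 = 7/4 = 1.75

Step 2 — sample variances and covariances s[i,j] = (1/(n-1)) · Σ_k (x_{k,i} - mean_i) · (x_{k,j} - mean_j), with n-1 = 3:
  s[A,A] = ((-1)·(-1) + (1)·(1) + (-1)·(-1) + (1)·(1)) / 3 = 4/3 = 1.3333
  s[A,B] = ((-1)·(2.25) + (1)·(-0.75) + (-1)·(-0.75) + (1)·(-0.75)) / 3 = -3/3 = -1
  s[B,B] = ((2.25)·(2.25) + (-0.75)·(-0.75) + (-0.75)·(-0.75) + (-0.75)·(-0.75)) / 3 = 6.75/3 = 2.25
  Sample standard deviations s_i = √(s[i,i]):
  s(A) = √(1.3333) = 1.1547
  s(B) = √(2.25) = 1.5

Step 3 — r_{ij} = s_{ij} / (s_i · s_j):
  r[A,A] = 1 (diagonal).
  r[A,B] = -1 / (1.1547 · 1.5) = -1 / 1.7321 = -0.5774
  r[B,B] = 1 (diagonal).

R is symmetric with unit diagonal. Assembling:

R = [[1, -0.5774],
 [-0.5774, 1]]


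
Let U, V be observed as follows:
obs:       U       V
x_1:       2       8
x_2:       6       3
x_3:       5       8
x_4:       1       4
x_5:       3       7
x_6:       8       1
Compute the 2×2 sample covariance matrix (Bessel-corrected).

Step 1 — column means:
  mean(U) = (2 + 6 + 5 + 1 + 3 + 8) / 6 = 25/6 = 4.1667
  mean(V) = (8 + 3 + 8 + 4 + 7 + 1) / 6 = 31/6 = 5.1667

Step 2 — sample covariance S[i,j] = (1/(n-1)) · Σ_k (x_{k,i} - mean_i) · (x_{k,j} - mean_j), with n-1 = 5.
  S[U,U] = ((-2.1667)·(-2.1667) + (1.8333)·(1.8333) + (0.8333)·(0.8333) + (-3.1667)·(-3.1667) + (-1.1667)·(-1.1667) + (3.8333)·(3.8333)) / 5 = 34.8333/5 = 6.9667
  S[U,V] = ((-2.1667)·(2.8333) + (1.8333)·(-2.1667) + (0.8333)·(2.8333) + (-3.1667)·(-1.1667) + (-1.1667)·(1.8333) + (3.8333)·(-4.1667)) / 5 = -22.1667/5 = -4.4333
  S[V,V] = ((2.8333)·(2.8333) + (-2.1667)·(-2.1667) + (2.8333)·(2.8333) + (-1.1667)·(-1.1667) + (1.8333)·(1.8333) + (-4.1667)·(-4.1667)) / 5 = 42.8333/5 = 8.5667

S is symmetric (S[j,i] = S[i,j]). Assembling:

S = [[6.9667, -4.4333],
 [-4.4333, 8.5667]]


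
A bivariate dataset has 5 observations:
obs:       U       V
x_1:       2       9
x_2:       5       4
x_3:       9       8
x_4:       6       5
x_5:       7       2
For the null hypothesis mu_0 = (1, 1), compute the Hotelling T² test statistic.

Step 1 — sample mean vector:
  mean(U) = (2 + 5 + 9 + 6 + 7) / 5 = 29/5 = 5.8
  mean(V) = (9 + 4 + 8 + 5 + 2) / 5 = 28/5 = 5.6
  x̄ = (5.8, 5.6),  deviation x̄ - mu_0 = (5.8, 5.6) - (1, 1) = (4.8, 4.6).

Step 2 — sample covariance matrix, S[i,j] = (1/(n-1)) · Σ_k (x_{k,i} - mean_i) · (x_{k,j} - mean_j), divisor n-1 = 4:
  S[U,U] = ((-3.8)·(-3.8) + (-0.8)·(-0.8) + (3.2)·(3.2) + (0.2)·(0.2) + (1.2)·(1.2)) / 4 = 26.8/4 = 6.7
  S[U,V] = ((-3.8)·(3.4) + (-0.8)·(-1.6) + (3.2)·(2.4) + (0.2)·(-0.6) + (1.2)·(-3.6)) / 4 = -8.4/4 = -2.1
  S[V,V] = ((3.4)·(3.4) + (-1.6)·(-1.6) + (2.4)·(2.4) + (-0.6)·(-0.6) + (-3.6)·(-3.6)) / 4 = 33.2/4 = 8.3
  S = [[6.7, -2.1],
 [-2.1, 8.3]].

Step 3 — invert S. det(S) = 6.7·8.3 - (-2.1)² = 51.2.
  S^{-1} = (1/det) · [[d, -b], [-b, a]] = [[0.1621, 0.041],
 [0.041, 0.1309]].

Step 4 — quadratic form (x̄ - mu_0)^T · S^{-1} · (x̄ - mu_0):
  S^{-1} · (x̄ - mu_0) = (0.9668, 0.7988),
  (x̄ - mu_0)^T · [...] = (4.8)·(0.9668) + (4.6)·(0.7988) = 8.3152.

Step 5 — scale by n: T² = 5 · 8.3152 = 41.5762.

T² ≈ 41.5762


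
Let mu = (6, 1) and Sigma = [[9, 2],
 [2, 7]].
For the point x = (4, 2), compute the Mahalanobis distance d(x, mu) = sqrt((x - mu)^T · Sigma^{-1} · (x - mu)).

Step 1 — centre the observation: (x - mu) = (-2, 1).

Step 2 — invert Sigma. det(Sigma) = 9·7 - (2)² = 59.
  Sigma^{-1} = (1/det) · [[d, -b], [-b, a]] = [[0.1186, -0.0339],
 [-0.0339, 0.1525]].

Step 3 — form the quadratic (x - mu)^T · Sigma^{-1} · (x - mu):
  Sigma^{-1} · (x - mu) = (-0.2712, 0.2203).
  (x - mu)^T · [Sigma^{-1} · (x - mu)] = (-2)·(-0.2712) + (1)·(0.2203) = 0.7627.

Step 4 — take square root: d = √(0.7627) ≈ 0.8733.

d(x, mu) = √(0.7627) ≈ 0.8733


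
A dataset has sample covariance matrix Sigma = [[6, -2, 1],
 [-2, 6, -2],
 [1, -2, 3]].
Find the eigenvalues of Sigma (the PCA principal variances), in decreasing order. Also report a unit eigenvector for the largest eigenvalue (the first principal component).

Step 1 — characteristic polynomial p(λ) = det(λI - Sigma) = λ³ - tr·λ² + c_1·λ - det, where tr = trace, c_1 = sum of the principal 2×2 minors, det = det(Sigma):
  tr = 6 + 6 + 3 = 15,
  c_1 = (6·6 - (-2)²) + (6·3 - (1)²) + (6·3 - (-2)²) = 32 + 17 + 14 = 63,
  det = 6·(6·3 - (-2)²) - (-2)·((-2)·3 - (-2)·(1)) + (1)·((-2)·(-2) - 6·(1)) = 6·(14) - (-2)·(-4) + (1)·(-2) = 74.
  So p(λ) = λ³ - 15λ² + 63λ - 74.
Step 2 — look for an integer root (rational root theorem: any rational root is an integer divisor of 74). Testing λ = 2:
  p(2) = 8 - 60 + 126 - 74 = 0  ✓
  Dividing out (λ - 2): p(λ) = (λ - 2)(λ² - 13λ + 37).
Step 3 — remaining eigenvalues from the quadratic λ² - 13λ + 37 = 0:
  Δ = 13² - 4·37 = 169 - 148 = 21,  λ = (13 ± √21)/2 = (13 ± 4.5826)/2 ≈ 8.7913 or 4.2087.
  Sorted: λ_1 = 8.7913,  λ_2 = 4.2087,  λ_3 = 2  (check: sum = 15 = tr ✓).

Step 4 — unit eigenvector for λ_1 ≈ 8.7913: v spans the null space of (Sigma - λ_1 I), whose rows are
  r_1 = (-2.7913, -2, 1),  r_2 = (-2, -2.7913, -2),  r_3 = (1, -2, -5.7913).
  v is orthogonal to every row, so take v ∝ r_1 × r_2 = ((-2)·(-2) - (1)·(-2.7913), (1)·(-2) - (-2.7913)·(-2), (-2.7913)·(-2.7913) - (-2)·(-2)) ≈ (6.7913, -7.5826, 3.7913).
  Let u = (6.7913, -7.5826, 3.7913).
  ||u|| = √((6.7913)² + (-7.5826)² + (3.7913)²) = √(117.9909) ≈ 10.8624,  v_1 = u/||u|| ≈ (0.6252, -0.6981, 0.349) (||v_1|| = 1).

λ_1 = 8.7913,  λ_2 = 4.2087,  λ_3 = 2;  v_1 ≈ (0.6252, -0.6981, 0.349)


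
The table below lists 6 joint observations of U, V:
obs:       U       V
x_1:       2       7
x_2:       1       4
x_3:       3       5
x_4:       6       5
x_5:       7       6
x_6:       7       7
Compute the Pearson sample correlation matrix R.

Step 1 — column means:
  mean(U) = (2 + 1 + 3 + 6 + 7 + 7) / 6 = 26/6 = 4.3333
  mean(V) = (7 + 4 + 5 + 5 + 6 + 7) / 6 = 34/6 = 5.6667

Step 2 — sample variances and covariances s[i,j] = (1/(n-1)) · Σ_k (x_{k,i} - mean_i) · (x_{k,j} - mean_j), with n-1 = 5:
  s[U,U] = ((-2.3333)·(-2.3333) + (-3.3333)·(-3.3333) + (-1.3333)·(-1.3333) + (1.6667)·(1.6667) + (2.6667)·(2.6667) + (2.6667)·(2.6667)) / 5 = 35.3333/5 = 7.0667
  s[U,V] = ((-2.3333)·(1.3333) + (-3.3333)·(-1.6667) + (-1.3333)·(-0.6667) + (1.6667)·(-0.6667) + (2.6667)·(0.3333) + (2.6667)·(1.3333)) / 5 = 6.6667/5 = 1.3333
  s[V,V] = ((1.3333)·(1.3333) + (-1.6667)·(-1.6667) + (-0.6667)·(-0.6667) + (-0.6667)·(-0.6667) + (0.3333)·(0.3333) + (1.3333)·(1.3333)) / 5 = 7.3333/5 = 1.4667
  Sample standard deviations s_i = √(s[i,i]):
  s(U) = √(7.0667) = 2.6583
  s(V) = √(1.4667) = 1.2111

Step 3 — r_{ij} = s_{ij} / (s_i · s_j):
  r[U,U] = 1 (diagonal).
  r[U,V] = 1.3333 / (2.6583 · 1.2111) = 1.3333 / 3.2194 = 0.4142
  r[V,V] = 1 (diagonal).

R is symmetric with unit diagonal. Assembling:

R = [[1, 0.4142],
 [0.4142, 1]]


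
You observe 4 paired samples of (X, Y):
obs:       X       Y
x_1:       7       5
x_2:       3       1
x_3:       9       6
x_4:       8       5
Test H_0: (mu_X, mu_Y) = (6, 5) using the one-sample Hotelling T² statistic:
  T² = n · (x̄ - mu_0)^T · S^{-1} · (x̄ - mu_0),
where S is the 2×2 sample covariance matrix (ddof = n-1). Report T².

Step 1 — sample mean vector:
  mean(X) = (7 + 3 + 9 + 8) / 4 = 27/4 = 6.75
  mean(Y) = (5 + 1 + 6 + 5) / 4 = 17/4 = 4.25
  x̄ = (6.75, 4.25),  deviation x̄ - mu_0 = (6.75, 4.25) - (6, 5) = (0.75, -0.75).

Step 2 — sample covariance matrix, S[i,j] = (1/(n-1)) · Σ_k (x_{k,i} - mean_i) · (x_{k,j} - mean_j), divisor n-1 = 3:
  S[X,X] = ((0.25)·(0.25) + (-3.75)·(-3.75) + (2.25)·(2.25) + (1.25)·(1.25)) / 3 = 20.75/3 = 6.9167
  S[X,Y] = ((0.25)·(0.75) + (-3.75)·(-3.25) + (2.25)·(1.75) + (1.25)·(0.75)) / 3 = 17.25/3 = 5.75
  S[Y,Y] = ((0.75)·(0.75) + (-3.25)·(-3.25) + (1.75)·(1.75) + (0.75)·(0.75)) / 3 = 14.75/3 = 4.9167
  S = [[6.9167, 5.75],
 [5.75, 4.9167]].

Step 3 — invert S. det(S) = 6.9167·4.9167 - (5.75)² = 0.9444.
  S^{-1} = (1/det) · [[d, -b], [-b, a]] = [[5.2059, -6.0882],
 [-6.0882, 7.3235]].

Step 4 — quadratic form (x̄ - mu_0)^T · S^{-1} · (x̄ - mu_0):
  S^{-1} · (x̄ - mu_0) = (8.4706, -10.0588),
  (x̄ - mu_0)^T · [...] = (0.75)·(8.4706) + (-0.75)·(-10.0588) = 13.8971.

Step 5 — scale by n: T² = 4 · 13.8971 = 55.5882.

T² ≈ 55.5882


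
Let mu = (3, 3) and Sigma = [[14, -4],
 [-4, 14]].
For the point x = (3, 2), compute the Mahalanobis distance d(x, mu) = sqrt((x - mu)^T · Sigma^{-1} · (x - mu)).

Step 1 — centre the observation: (x - mu) = (0, -1).

Step 2 — invert Sigma. det(Sigma) = 14·14 - (-4)² = 180.
  Sigma^{-1} = (1/det) · [[d, -b], [-b, a]] = [[0.0778, 0.0222],
 [0.0222, 0.0778]].

Step 3 — form the quadratic (x - mu)^T · Sigma^{-1} · (x - mu):
  Sigma^{-1} · (x - mu) = (-0.0222, -0.0778).
  (x - mu)^T · [Sigma^{-1} · (x - mu)] = (0)·(-0.0222) + (-1)·(-0.0778) = 0.0778.

Step 4 — take square root: d = √(0.0778) ≈ 0.2789.

d(x, mu) = √(0.0778) ≈ 0.2789


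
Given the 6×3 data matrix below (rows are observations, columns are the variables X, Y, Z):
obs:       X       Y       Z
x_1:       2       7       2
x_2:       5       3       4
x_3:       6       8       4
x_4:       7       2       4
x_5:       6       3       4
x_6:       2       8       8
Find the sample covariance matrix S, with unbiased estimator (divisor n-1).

Step 1 — column means:
  mean(X) = (2 + 5 + 6 + 7 + 6 + 2) / 6 = 28/6 = 4.6667
  mean(Y) = (7 + 3 + 8 + 2 + 3 + 8) / 6 = 31/6 = 5.1667
  mean(Z) = (2 + 4 + 4 + 4 + 4 + 8) / 6 = 26/6 = 4.3333

Step 2 — sample covariance S[i,j] = (1/(n-1)) · Σ_k (x_{k,i} - mean_i) · (x_{k,j} - mean_j), with n-1 = 5.
  S[X,X] = ((-2.6667)·(-2.6667) + (0.3333)·(0.3333) + (1.3333)·(1.3333) + (2.3333)·(2.3333) + (1.3333)·(1.3333) + (-2.6667)·(-2.6667)) / 5 = 23.3333/5 = 4.6667
  S[X,Y] = ((-2.6667)·(1.8333) + (0.3333)·(-2.1667) + (1.3333)·(2.8333) + (2.3333)·(-3.1667) + (1.3333)·(-2.1667) + (-2.6667)·(2.8333)) / 5 = -19.6667/5 = -3.9333
  S[X,Z] = ((-2.6667)·(-2.3333) + (0.3333)·(-0.3333) + (1.3333)·(-0.3333) + (2.3333)·(-0.3333) + (1.3333)·(-0.3333) + (-2.6667)·(3.6667)) / 5 = -5.3333/5 = -1.0667
  S[Y,Y] = ((1.8333)·(1.8333) + (-2.1667)·(-2.1667) + (2.8333)·(2.8333) + (-3.1667)·(-3.1667) + (-2.1667)·(-2.1667) + (2.8333)·(2.8333)) / 5 = 38.8333/5 = 7.7667
  S[Y,Z] = ((1.8333)·(-2.3333) + (-2.1667)·(-0.3333) + (2.8333)·(-0.3333) + (-3.1667)·(-0.3333) + (-2.1667)·(-0.3333) + (2.8333)·(3.6667)) / 5 = 7.6667/5 = 1.5333
  S[Z,Z] = ((-2.3333)·(-2.3333) + (-0.3333)·(-0.3333) + (-0.3333)·(-0.3333) + (-0.3333)·(-0.3333) + (-0.3333)·(-0.3333) + (3.6667)·(3.6667)) / 5 = 19.3333/5 = 3.8667

S is symmetric (S[j,i] = S[i,j]). Assembling:

S = [[4.6667, -3.9333, -1.0667],
 [-3.9333, 7.7667, 1.5333],
 [-1.0667, 1.5333, 3.8667]]


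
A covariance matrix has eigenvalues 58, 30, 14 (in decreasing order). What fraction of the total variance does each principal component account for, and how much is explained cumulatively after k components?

Step 1 — total variance = trace(Sigma) = Σ λ_i = 58 + 30 + 14 = 102.

Step 2 — fraction explained by component i = λ_i / Σ λ:
  PC1: 58/102 = 0.5686
  PC2: 30/102 = 0.2941
  PC3: 14/102 = 0.1373

Step 3 — cumulative fraction after k components = (λ_1 + ... + λ_k) / Σ λ:
  k = 1: 58/102 = 0.5686
  k = 2: (58 + 30)/102 = 88/102 = 0.8627
  k = 3: (58 + 30 + 14)/102 = 102/102 = 1

Summary (fraction, with percent):

explained: PC1 0.5686 (56.86%), PC2 0.2941 (29.41%), PC3 0.1373 (13.73%);  cumulative: 0.5686, 0.8627, 1


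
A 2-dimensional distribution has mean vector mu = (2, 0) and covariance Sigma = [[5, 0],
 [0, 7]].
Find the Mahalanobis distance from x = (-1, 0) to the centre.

Step 1 — centre the observation: (x - mu) = (-3, 0).

Step 2 — invert Sigma. det(Sigma) = 5·7 - (0)² = 35.
  Sigma^{-1} = (1/det) · [[d, -b], [-b, a]] = [[0.2, 0],
 [0, 0.1429]].

Step 3 — form the quadratic (x - mu)^T · Sigma^{-1} · (x - mu):
  Sigma^{-1} · (x - mu) = (-0.6, 0).
  (x - mu)^T · [Sigma^{-1} · (x - mu)] = (-3)·(-0.6) + (0)·(0) = 1.8.

Step 4 — take square root: d = √(1.8) ≈ 1.3416.

d(x, mu) = √(1.8) ≈ 1.3416


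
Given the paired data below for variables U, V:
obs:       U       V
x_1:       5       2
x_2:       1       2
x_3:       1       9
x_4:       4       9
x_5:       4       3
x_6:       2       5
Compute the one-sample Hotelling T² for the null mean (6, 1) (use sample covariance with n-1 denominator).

Step 1 — sample mean vector:
  mean(U) = (5 + 1 + 1 + 4 + 4 + 2) / 6 = 17/6 = 2.8333
  mean(V) = (2 + 2 + 9 + 9 + 3 + 5) / 6 = 30/6 = 5
  x̄ = (2.8333, 5),  deviation x̄ - mu_0 = (2.8333, 5) - (6, 1) = (-3.1667, 4).

Step 2 — sample covariance matrix, S[i,j] = (1/(n-1)) · Σ_k (x_{k,i} - mean_i) · (x_{k,j} - mean_j), divisor n-1 = 5:
  S[U,U] = ((2.1667)·(2.1667) + (-1.8333)·(-1.8333) + (-1.8333)·(-1.8333) + (1.1667)·(1.1667) + (1.1667)·(1.1667) + (-0.8333)·(-0.8333)) / 5 = 14.8333/5 = 2.9667
  S[U,V] = ((2.1667)·(-3) + (-1.8333)·(-3) + (-1.8333)·(4) + (1.1667)·(4) + (1.1667)·(-2) + (-0.8333)·(0)) / 5 = -6/5 = -1.2
  S[V,V] = ((-3)·(-3) + (-3)·(-3) + (4)·(4) + (4)·(4) + (-2)·(-2) + (0)·(0)) / 5 = 54/5 = 10.8
  S = [[2.9667, -1.2],
 [-1.2, 10.8]].

Step 3 — invert S. det(S) = 2.9667·10.8 - (-1.2)² = 30.6.
  S^{-1} = (1/det) · [[d, -b], [-b, a]] = [[0.3529, 0.0392],
 [0.0392, 0.0969]].

Step 4 — quadratic form (x̄ - mu_0)^T · S^{-1} · (x̄ - mu_0):
  S^{-1} · (x̄ - mu_0) = (-0.9608, 0.2636),
  (x̄ - mu_0)^T · [...] = (-3.1667)·(-0.9608) + (4)·(0.2636) = 4.0969.

Step 5 — scale by n: T² = 6 · 4.0969 = 24.5817.

T² ≈ 24.5817


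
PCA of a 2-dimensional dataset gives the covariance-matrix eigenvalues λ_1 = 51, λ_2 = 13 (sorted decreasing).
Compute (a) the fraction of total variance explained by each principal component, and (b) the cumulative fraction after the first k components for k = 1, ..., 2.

Step 1 — total variance = trace(Sigma) = Σ λ_i = 51 + 13 = 64.

Step 2 — fraction explained by component i = λ_i / Σ λ:
  PC1: 51/64 = 0.7969
  PC2: 13/64 = 0.2031

Step 3 — cumulative fraction after k components = (λ_1 + ... + λ_k) / Σ λ:
  k = 1: 51/64 = 0.7969
  k = 2: (51 + 13)/64 = 64/64 = 1

Summary (fraction, with percent):

explained: PC1 0.7969 (79.69%), PC2 0.2031 (20.31%);  cumulative: 0.7969, 1


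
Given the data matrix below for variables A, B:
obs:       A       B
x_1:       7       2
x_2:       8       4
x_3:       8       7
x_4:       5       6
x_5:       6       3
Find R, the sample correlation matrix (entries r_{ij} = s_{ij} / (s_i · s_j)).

Step 1 — column means:
  mean(A) = (7 + 8 + 8 + 5 + 6) / 5 = 34/5 = 6.8
  mean(B) = (2 + 4 + 7 + 6 + 3) / 5 = 22/5 = 4.4

Step 2 — sample variances and covariances s[i,j] = (1/(n-1)) · Σ_k (x_{k,i} - mean_i) · (x_{k,j} - mean_j), with n-1 = 4:
  s[A,A] = ((0.2)·(0.2) + (1.2)·(1.2) + (1.2)·(1.2) + (-1.8)·(-1.8) + (-0.8)·(-0.8)) / 4 = 6.8/4 = 1.7
  s[A,B] = ((0.2)·(-2.4) + (1.2)·(-0.4) + (1.2)·(2.6) + (-1.8)·(1.6) + (-0.8)·(-1.4)) / 4 = 0.4/4 = 0.1
  s[B,B] = ((-2.4)·(-2.4) + (-0.4)·(-0.4) + (2.6)·(2.6) + (1.6)·(1.6) + (-1.4)·(-1.4)) / 4 = 17.2/4 = 4.3
  Sample standard deviations s_i = √(s[i,i]):
  s(A) = √(1.7) = 1.3038
  s(B) = √(4.3) = 2.0736

Step 3 — r_{ij} = s_{ij} / (s_i · s_j):
  r[A,A] = 1 (diagonal).
  r[A,B] = 0.1 / (1.3038 · 2.0736) = 0.1 / 2.7037 = 0.037
  r[B,B] = 1 (diagonal).

R is symmetric with unit diagonal. Assembling:

R = [[1, 0.037],
 [0.037, 1]]
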